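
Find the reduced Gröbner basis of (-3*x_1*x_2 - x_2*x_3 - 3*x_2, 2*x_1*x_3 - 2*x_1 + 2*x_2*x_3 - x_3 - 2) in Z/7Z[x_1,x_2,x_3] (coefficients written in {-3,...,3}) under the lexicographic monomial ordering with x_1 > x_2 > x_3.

f_1 = -3*x_1*x_2 - x_2*x_3 - 3*x_2, LT = x_1*x_2.
f_2 = 2*x_1*x_3 - 2*x_1 + 2*x_2*x_3 - x_3 - 2, LT = x_1*x_3.

S(f_1,f_2): lcm = x_1*x_2*x_3. S = x_1*x_2 - x_2**2*x_3 - 2*x_2*x_3**2 - 2*x_2*x_3 + x_2.
  leading term x_1*x_2: subtract (2)·f_1 from x_1*x_2 - x_2**2*x_3 - 2*x_2*x_3**2 - 2*x_2*x_3 + x_2 → -x_2**2*x_3 - 2*x_2*x_3**2
  leading term x_2**2*x_3: no divisor's leading term divides it; move -x_2**2*x_3 to the remainder.
  leading term x_2*x_3**2: no divisor's leading term divides it; move -2*x_2*x_3**2 to the remainder.
  remainder -x_2**2*x_3 - 2*x_2*x_3**2 ≠ 0; add g_3 = -x_2**2*x_3 - 2*x_2*x_3**2 to the basis.

The other S-polynomials (S(f_1,g_3), S(f_2,g_3)) all reduce to 0 modulo the current basis, so we have a Gröbner basis.

G = {x_1*x_2 - 2*x_2*x_3 + x_2, x_1*x_3 - x_1 + x_2*x_3 + 3*x_3 - 1, x_2**2*x_3 + 2*x_2*x_3**2}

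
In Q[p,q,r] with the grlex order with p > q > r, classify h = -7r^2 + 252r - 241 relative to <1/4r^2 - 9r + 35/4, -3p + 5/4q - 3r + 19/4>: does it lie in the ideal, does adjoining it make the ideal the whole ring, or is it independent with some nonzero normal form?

First compute the reduced Gröbner basis of I by Buchberger's algorithm.
f_1 = 1/4r^2 - 9r + 35/4, LT = r^2.
f_2 = -3p + 5/4q - 3r + 19/4, LT = p.

S(f_1,f_2): leading monomials are coprime, so the S-polynomial reduces to 0 (Buchberger's first criterion).
Every S-polynomial of the final basis reduces to 0, so we have a Gröbner basis.
Inter-reduce: drop elements whose leading term is divisible by another's, tail-reduce, and make monic.
Reduced Gröbner basis: {r^2 - 36r + 35, p - 5/12q + r - 19/12}.
Label its elements g_1 = r^2 - 36r + 35, g_2 = p - 5/12q + r - 19/12.

Reduce h = -7r^2 + 252r - 241 modulo G:
  leading term r^2: subtract (-7)·g_1 from -7r^2 + 252r - 241 → 4
  leading term 1: no divisor's leading term divides it; move 4 to the remainder.
  normal form = 4.
The normal form is nonzero, so h ∉ I. Since h minus its normal form lies in I, I + (h) = I + (n) where n = 4; decide whether this ideal is the whole ring.
Here n = 4 is a nonzero constant, hence a unit: 1 ∈ I + (h), the Gröbner basis of I + (h) is {1}, and the enlarged system has no common solution — adjoining h is inconsistent.

Adjoining -7r^2 + 252r - 241 makes the ideal the whole ring: the system is inconsistent.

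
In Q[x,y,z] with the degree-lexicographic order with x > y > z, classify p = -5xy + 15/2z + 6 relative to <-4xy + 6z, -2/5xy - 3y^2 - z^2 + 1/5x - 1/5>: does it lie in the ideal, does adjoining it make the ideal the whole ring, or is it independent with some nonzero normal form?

First compute the reduced Gröbner basis of I by Buchberger's algorithm.
f_1 = -4xy + 6z, LT = xy.
f_2 = -2/5xy - 3y^2 - z^2 + 1/5x - 1/5, LT = xy.

S(f_1,f_2): lcm = xy. S = -15/2y^2 - 5/2z^2 + 1/2x - 3/2z - 1/2.
  leading term y^2: no divisor's leading term divides it; move -15/2y^2 to the remainder.
  leading term z^2: no divisor's leading term divides it; move -5/2z^2 to the remainder.
  leading term x: no divisor's leading term divides it; move 1/2x to the remainder.
  leading term z: no divisor's leading term divides it; move -3/2z to the remainder.
  leading term 1: no divisor's leading term divides it; move -1/2 to the remainder.
  remainder -15/2y^2 - 5/2z^2 + 1/2x - 3/2z - 1/2 ≠ 0; add h_3 = -15/2y^2 - 5/2z^2 + 1/2x - 3/2z - 1/2 to the basis.

S(f_1,h_3): lcm = xy^2. S = -1/3xz^2 + 1/15x^2 - 1/5xz - 3/2yz - 1/15x.
  leading term xz^2: no divisor's leading term divides it; move -1/3xz^2 to the remainder.
  leading term x^2: no divisor's leading term divides it; move 1/15x^2 to the remainder.
  leading term xz: no divisor's leading term divides it; move -1/5xz to the remainder.
  leading term yz: no divisor's leading term divides it; move -3/2yz to the remainder.
  leading term x: no divisor's leading term divides it; move -1/15x to the remainder.
  remainder -1/3xz^2 + 1/15x^2 - 1/5xz - 3/2yz - 1/15x ≠ 0; add h_4 = -1/3xz^2 + 1/15x^2 - 1/5xz - 3/2yz - 1/15x to the basis.

S(f_2,h_3): lcm = xy^2. S = -1/3xz^2 + 15/2y^3 + 5/2yz^2 + 1/15x^2 - 1/2xy - 1/5xz - 1/15x + 1/2y.
  leading term xz^2: subtract (1)·h_4 from -1/3xz^2 + 15/2y^3 + 5/2yz^2 + 1/15x^2 - 1/2xy - 1/5xz - 1/15x + 1/2y → 15/2y^3 + 5/2yz^2 - 1/2xy + 3/2yz + 1/2y
  leading term y^3: subtract (-y)·h_3 from 15/2y^3 + 5/2yz^2 - 1/2xy + 3/2yz + 1/2y → 0
  remainder 0.

S(f_1,h_4): lcm = xyz^2. S = 1/5x^2y - 3/5xyz - 9/2y^2z - 3/2z^3 - 1/5xy.
  leading term x^2y: subtract (-1/20x)·f_1 from 1/5x^2y - 3/5xyz - 9/2y^2z - 3/2z^3 - 1/5xy → -3/5xyz - 9/2y^2z - 3/2z^3 - 1/5xy + 3/10xz
  leading term xyz: subtract (3/20z)·f_1 from -3/5xyz - 9/2y^2z - 3/2z^3 - 1/5xy + 3/10xz → -9/2y^2z - 3/2z^3 - 1/5xy + 3/10xz - 9/10z^2
  leading term y^2z: subtract (3/5z)·h_3 from -9/2y^2z - 3/2z^3 - 1/5xy + 3/10xz - 9/10z^2 → -1/5xy + 3/10z
  leading term xy: subtract (1/20)·f_1 from -1/5xy + 3/10z → 0
  remainder 0.

S(f_2,h_4): lcm = xyz^2. S = 15/2y^2z^2 + 5/2z^4 + 1/5x^2y - 3/5xyz - 1/2xz^2 - 9/2y^2z - 1/5xy + 1/2z^2.
  leading term y^2z^2: subtract (-z^2)·h_3 from 15/2y^2z^2 + 5/2z^4 + 1/5x^2y - 3/5xyz - 1/2xz^2 - 9/2y^2z - 1/5xy + 1/2z^2 → 1/5x^2y - 3/5xyz - 9/2y^2z - 3/2z^3 - 1/5xy
  leading term x^2y: subtract (-1/20x)·f_1 from 1/5x^2y - 3/5xyz - 9/2y^2z - 3/2z^3 - 1/5xy → -3/5xyz - 9/2y^2z - 3/2z^3 - 1/5xy + 3/10xz
  leading term xyz: subtract (3/20z)·f_1 from -3/5xyz - 9/2y^2z - 3/2z^3 - 1/5xy + 3/10xz → -9/2y^2z - 3/2z^3 - 1/5xy + 3/10xz - 9/10z^2
  leading term y^2z: subtract (3/5z)·h_3 from -9/2y^2z - 3/2z^3 - 1/5xy + 3/10xz - 9/10z^2 → -1/5xy + 3/10z
  leading term xy: subtract (1/20)·f_1 from -1/5xy + 3/10z → 0
  remainder 0.

S(h_3,h_4): leading monomials are coprime, so the S-polynomial reduces to 0 (Buchberger's first criterion).
Every S-polynomial of the final basis reduces to 0, so we have a Gröbner basis.
Inter-reduce: drop elements whose leading term is divisible by another's, tail-reduce, and make monic.
Reduced Gröbner basis: {xz^2 - 1/5x^2 + 3/5xz + 9/2yz + 1/5x, xy - 3/2z, y^2 + 1/3z^2 - 1/15x + 1/5z + 1/15}.
Label its elements g_1 = xz^2 - 1/5x^2 + 3/5xz + 9/2yz + 1/5x, g_2 = xy - 3/2z, g_3 = y^2 + 1/3z^2 - 1/15x + 1/5z + 1/15.

Reduce p = -5xy + 15/2z + 6 modulo G:
  leading term xy: subtract (-5)·g_2 from -5xy + 15/2z + 6 → 6
  leading term 1: no divisor's leading term divides it; move 6 to the remainder.
  normal form = 6.
The normal form is nonzero, so p ∉ I. Since p minus its normal form lies in I, I + (p) = I + (r) where r = 6; decide whether this ideal is the whole ring.
Here r = 6 is a nonzero constant, hence a unit: 1 ∈ I + (p), the Gröbner basis of I + (p) is {1}, and the enlarged system has no common solution — adjoining p is inconsistent.

Adjoining -5xy + 15/2z + 6 makes the ideal the whole ring: the system is inconsistent.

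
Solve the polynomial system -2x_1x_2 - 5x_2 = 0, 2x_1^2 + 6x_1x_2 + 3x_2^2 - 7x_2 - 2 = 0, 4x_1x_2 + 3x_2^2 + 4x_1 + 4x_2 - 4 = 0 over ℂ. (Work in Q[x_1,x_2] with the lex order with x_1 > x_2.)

{(1, 0)}

Compute a lex Gröbner basis by Buchberger's algorithm.
f_1 = -2x_1x_2 - 5x_2, LT = x_1x_2.
f_2 = 2x_1^2 + 6x_1x_2 + 3x_2^2 - 7x_2 - 2, LT = x_1^2.
f_3 = 4x_1x_2 + 4x_1 + 3x_2^2 + 4x_2 - 4, LT = x_1x_2.

S(f_1,f_2): lcm = x_1^2x_2. S = -3x_1x_2^2 + 5/2x_1x_2 - 3/2x_2^3 + 7/2x_2^2 + x_2.
  leading term x_1x_2^2: subtract (3/2x_2)·f_1 from -3x_1x_2^2 + 5/2x_1x_2 - 3/2x_2^3 + 7/2x_2^2 + x_2 → 5/2x_1x_2 - 3/2x_2^3 + 11x_2^2 + x_2
  leading term x_1x_2: subtract (-5/4)·f_1 from 5/2x_1x_2 - 3/2x_2^3 + 11x_2^2 + x_2 → -3/2x_2^3 + 11x_2^2 - 21/4x_2
  leading term x_2^3: no divisor's leading term divides it; move -3/2x_2^3 to the remainder.
  leading term x_2^2: no divisor's leading term divides it; move 11x_2^2 to the remainder.
  leading term x_2: no divisor's leading term divides it; move -21/4x_2 to the remainder.
  remainder -3/2x_2^3 + 11x_2^2 - 21/4x_2 ≠ 0; add h_4 = -3/2x_2^3 + 11x_2^2 - 21/4x_2 to the basis.

S(f_1,f_3): lcm = x_1x_2. S = -x_1 - 3/4x_2^2 + 3/2x_2 + 1.
  leading term x_1: no divisor's leading term divides it; move -x_1 to the remainder.
  leading term x_2^2: no divisor's leading term divides it; move -3/4x_2^2 to the remainder.
  leading term x_2: no divisor's leading term divides it; move 3/2x_2 to the remainder.
  leading term 1: no divisor's leading term divides it; move 1 to the remainder.
  remainder -x_1 - 3/4x_2^2 + 3/2x_2 + 1 ≠ 0; add h_5 = -x_1 - 3/4x_2^2 + 3/2x_2 + 1 to the basis.

S(f_2,f_3): lcm = x_1^2x_2. S = -x_1^2 + 9/4x_1x_2^2 - x_1x_2 + x_1 + 3/2x_2^3 - 7/2x_2^2 - x_2.
  leading term x_1^2: subtract (-1/2)·f_2 from -x_1^2 + 9/4x_1x_2^2 - x_1x_2 + x_1 + 3/2x_2^3 - 7/2x_2^2 - x_2 → 9/4x_1x_2^2 + 2x_1x_2 + x_1 + 3/2x_2^3 - 2x_2^2 - 9/2x_2 - 1
  leading term x_1x_2^2: subtract (-9/8x_2)·f_1 from 9/4x_1x_2^2 + 2x_1x_2 + x_1 + 3/2x_2^3 - 2x_2^2 - 9/2x_2 - 1 → 2x_1x_2 + x_1 + 3/2x_2^3 - 61/8x_2^2 - 9/2x_2 - 1
  leading term x_1x_2: subtract (-1)·f_1 from 2x_1x_2 + x_1 + 3/2x_2^3 - 61/8x_2^2 - 9/2x_2 - 1 → x_1 + 3/2x_2^3 - 61/8x_2^2 - 19/2x_2 - 1
  leading term x_1: subtract (-1)·h_5 from x_1 + 3/2x_2^3 - 61/8x_2^2 - 19/2x_2 - 1 → 3/2x_2^3 - 67/8x_2^2 - 8x_2
  leading term x_2^3: subtract (-1)·h_4 from 3/2x_2^3 - 67/8x_2^2 - 8x_2 → 21/8x_2^2 - 53/4x_2
  leading term x_2^2: no divisor's leading term divides it; move 21/8x_2^2 to the remainder.
  leading term x_2: no divisor's leading term divides it; move -53/4x_2 to the remainder.
  remainder 21/8x_2^2 - 53/4x_2 ≠ 0; add h_6 = 21/8x_2^2 - 53/4x_2 to the basis.

S(f_3,h_4): lcm = x_1x_2^3. S = 25/3x_1x_2^2 - 7/2x_1x_2 + 3/4x_2^4 + x_2^3 - x_2^2.
  leading term x_1x_2^2: subtract (-25/6x_2)·f_1 from 25/3x_1x_2^2 - 7/2x_1x_2 + 3/4x_2^4 + x_2^3 - x_2^2 → -7/2x_1x_2 + 3/4x_2^4 + x_2^3 - 131/6x_2^2
  leading term x_1x_2: subtract (7/4)·f_1 from -7/2x_1x_2 + 3/4x_2^4 + x_2^3 - 131/6x_2^2 → 3/4x_2^4 + x_2^3 - 131/6x_2^2 + 35/4x_2
  leading term x_2^4: subtract (-1/2x_2)·h_4 from 3/4x_2^4 + x_2^3 - 131/6x_2^2 + 35/4x_2 → 13/2x_2^3 - 587/24x_2^2 + 35/4x_2
  leading term x_2^3: subtract (-13/3)·h_4 from 13/2x_2^3 - 587/24x_2^2 + 35/4x_2 → 557/24x_2^2 - 14x_2
  leading term x_2^2: subtract (557/63)·h_6 from 557/24x_2^2 - 14x_2 → 25993/252x_2
  leading term x_2: no divisor's leading term divides it; move 25993/252x_2 to the remainder.
  remainder 25993/252x_2 ≠ 0; add h_7 = 25993/252x_2 to the basis.

The other S-polynomials (S(f_1,h_4), S(f_2,h_4), S(f_1,h_5), S(f_2,h_5), S(f_3,h_5), S(h_4,h_5), S(f_1,h_6), S(f_2,h_6), S(f_3,h_6), S(h_4,h_6), S(h_5,h_6), S(f_1,h_7), S(f_2,h_7), S(f_3,h_7), S(h_4,h_7), S(h_5,h_7), S(h_6,h_7)) all reduce to 0 modulo the current basis, so we have a Gröbner basis.
Inter-reduce: drop elements whose leading term is divisible by another's, tail-reduce, and make monic.
Reduced Gröbner basis: {x_1 - 1, x_2}.

The lex basis is triangular: the last element involves only x_2. Solving x_2 = 0 gives x_2 ∈ {0}; substituting each value into the earlier elements determines the remaining variables.
  x_2 = 0: the earlier basis element becomes x_1 - 1 = 0, giving x_1 = 1 — point (1, 0).
Substituting each solution back into the original system confirms all equations vanish.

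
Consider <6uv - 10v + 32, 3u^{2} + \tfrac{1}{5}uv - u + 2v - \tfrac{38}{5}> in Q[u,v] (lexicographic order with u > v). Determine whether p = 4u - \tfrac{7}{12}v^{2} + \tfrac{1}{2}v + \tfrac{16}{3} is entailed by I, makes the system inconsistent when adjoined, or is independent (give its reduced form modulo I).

4u - \tfrac{7}{12}v^{2} + \tfrac{1}{2}v + \tfrac{16}{3} lies in I (it reduces to 0).

First compute the reduced Gröbner basis of I by Buchberger's algorithm.
f_1 = 6uv - 10v + 32, LT = uv.
f_2 = 3u^{2} + \tfrac{1}{5}uv - u + 2v - \tfrac{38}{5}, LT = u^{2}.

S(f_1,f_2): lcm = u^{2}v. S = -\tfrac{1}{15}uv^{2} - \tfrac{4}{3}uv + \tfrac{16}{3}u - \tfrac{2}{3}v^{2} + \tfrac{38}{15}v.
  leading term uv^{2}: subtract (-\tfrac{1}{90}v)·f_1 from -\tfrac{1}{15}uv^{2} - \tfrac{4}{3}uv + \tfrac{16}{3}u - \tfrac{2}{3}v^{2} + \tfrac{38}{15}v → -\tfrac{4}{3}uv + \tfrac{16}{3}u - \tfrac{7}{9}v^{2} + \tfrac{26}{9}v
  leading term uv: subtract (-\tfrac{2}{9})·f_1 from -\tfrac{4}{3}uv + \tfrac{16}{3}u - \tfrac{7}{9}v^{2} + \tfrac{26}{9}v → \tfrac{16}{3}u - \tfrac{7}{9}v^{2} + \tfrac{2}{3}v + \tfrac{64}{9}
  leading term u: no divisor's leading term divides it; move \tfrac{16}{3}u to the remainder.
  leading term v^{2}: no divisor's leading term divides it; move -\tfrac{7}{9}v^{2} to the remainder.
  leading term v: no divisor's leading term divides it; move \tfrac{2}{3}v to the remainder.
  leading term 1: no divisor's leading term divides it; move \tfrac{64}{9} to the remainder.
  remainder \tfrac{16}{3}u - \tfrac{7}{9}v^{2} + \tfrac{2}{3}v + \tfrac{64}{9} ≠ 0; add h_3 = \tfrac{16}{3}u - \tfrac{7}{9}v^{2} + \tfrac{2}{3}v + \tfrac{64}{9} to the basis.

S(f_1,h_3): lcm = uv. S = \tfrac{7}{48}v^{3} - \tfrac{1}{8}v^{2} - 3v + \tfrac{16}{3}.
  leading term v^{3}: no divisor's leading term divides it; move \tfrac{7}{48}v^{3} to the remainder.
  leading term v^{2}: no divisor's leading term divides it; move -\tfrac{1}{8}v^{2} to the remainder.
  leading term v: no divisor's leading term divides it; move -3v to the remainder.
  leading term 1: no divisor's leading term divides it; move \tfrac{16}{3} to the remainder.
  remainder \tfrac{7}{48}v^{3} - \tfrac{1}{8}v^{2} - 3v + \tfrac{16}{3} ≠ 0; add h_4 = \tfrac{7}{48}v^{3} - \tfrac{1}{8}v^{2} - 3v + \tfrac{16}{3} to the basis.

The other S-polynomials (S(f_2,h_3), S(f_1,h_4), S(f_2,h_4), S(h_3,h_4)) all reduce to 0 modulo the current basis, so we have a Gröbner basis.
Inter-reduce: drop elements whose leading term is divisible by another's, tail-reduce, and make monic.
Reduced Gröbner basis: {u - \tfrac{7}{48}v^{2} + \tfrac{1}{8}v + \tfrac{4}{3}, v^{3} - \tfrac{6}{7}v^{2} - \tfrac{144}{7}v + \tfrac{256}{7}}.
Label its elements g_1 = u - \tfrac{7}{48}v^{2} + \tfrac{1}{8}v + \tfrac{4}{3}, g_2 = v^{3} - \tfrac{6}{7}v^{2} - \tfrac{144}{7}v + \tfrac{256}{7}.

Reduce p = 4u - \tfrac{7}{12}v^{2} + \tfrac{1}{2}v + \tfrac{16}{3} modulo G:
  leading term u: subtract (4)·g_1 from 4u - \tfrac{7}{12}v^{2} + \tfrac{1}{2}v + \tfrac{16}{3} → 0
  normal form = 0.
Since the normal form is 0, p ∈ I.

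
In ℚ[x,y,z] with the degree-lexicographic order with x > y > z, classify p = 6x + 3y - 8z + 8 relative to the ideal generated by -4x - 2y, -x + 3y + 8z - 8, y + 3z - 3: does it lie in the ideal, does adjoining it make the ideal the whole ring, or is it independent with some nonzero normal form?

6x + 3y - 8z + 8 lies in I (it reduces to 0).

First compute the reduced Gröbner basis of I by Buchberger's algorithm.
f_1 = -4x - 2y, LT = x.
f_2 = -x + 3y + 8z - 8, LT = x.
f_3 = y + 3z - 3, LT = y.

S(f_1,f_2): lcm = x. S = 7/2y + 8z - 8.
  leading term y: subtract (7/2)·f_3 from 7/2y + 8z - 8 → -5/2z + 5/2
  leading term z: no divisor's leading term divides it; move -5/2z to the remainder.
  leading term 1: no divisor's leading term divides it; move 5/2 to the remainder.
  remainder -5/2z + 5/2 ≠ 0; add h_4 = -5/2z + 5/2 to the basis.

The other S-polynomials (S(f_1,f_3), S(f_2,f_3), S(f_1,h_4), S(f_2,h_4), S(f_3,h_4)) all reduce to 0 modulo the current basis, so we have a Gröbner basis.
Inter-reduce: drop elements whose leading term is divisible by another's, tail-reduce, and make monic.
Reduced Gröbner basis: {x, y, z - 1}.
Label its elements g_1 = x, g_2 = y, g_3 = z - 1.

Reduce p = 6x + 3y - 8z + 8 modulo G:
  leading term x: subtract (6)·g_1 from 6x + 3y - 8z + 8 → 3y - 8z + 8
  leading term y: subtract (3)·g_2 from 3y - 8z + 8 → -8z + 8
  leading term z: subtract (-8)·g_3 from -8z + 8 → 0
  normal form = 0.
Since the normal form is 0, p ∈ I.

The remainder on division by a Gröbner basis is unique — it is the normal form.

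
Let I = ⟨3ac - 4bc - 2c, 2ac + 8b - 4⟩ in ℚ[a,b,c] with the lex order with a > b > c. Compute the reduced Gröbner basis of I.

This is the nonlinear analogue of row-reducing a linear system.

f_1 = 3ac - 4bc - 2c, LT = ac.
f_2 = 2ac + 8b - 4, LT = ac.

S(f_1,f_2): lcm = ac. S = -4/3bc - 4b - ⅔c + 2.
  reduce S modulo (f_1, f_2):
  remainder -4/3bc - 4b - ⅔c + 2 ≠ 0; add g_3 = -4/3bc - 4b - ⅔c + 2 to the basis.

S(f_1,g_3): lcm = abc. S = -3ab - ½ac + 3/2a - 4/3b²c - ⅔bc.
  reduce S modulo (f_1, f_2, g_3):
  remainder -3ab + 3/2a + 4b² - 1 ≠ 0; add g_4 = -3ab + 3/2a + 4b² - 1 to the basis.

The other S-polynomials (S(f_2,g_3), S(f_1,g_4), S(f_2,g_4), S(g_3,g_4)) all reduce to 0 modulo the current basis, so we have a Gröbner basis.
Inter-reduce: drop elements whose leading term is divisible by another's, tail-reduce, and make monic.

G = {ab - ½a - 4/3b² + ⅓, ac + 4b - 2, bc + 3b + ½c - 3/2}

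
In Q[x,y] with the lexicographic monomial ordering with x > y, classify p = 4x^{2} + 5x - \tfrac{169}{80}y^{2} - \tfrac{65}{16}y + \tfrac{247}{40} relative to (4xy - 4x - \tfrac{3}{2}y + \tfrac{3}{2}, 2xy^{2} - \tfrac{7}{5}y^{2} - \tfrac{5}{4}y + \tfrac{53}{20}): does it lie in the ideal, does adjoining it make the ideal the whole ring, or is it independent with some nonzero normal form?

4x^{2} + 5x - \tfrac{169}{80}y^{2} - \tfrac{65}{16}y + \tfrac{247}{40} lies in I (it reduces to 0).

First compute the reduced Gröbner basis of I by Buchberger's algorithm.
f_1 = 4xy - 4x - \tfrac{3}{2}y + \tfrac{3}{2}, LT = xy.
f_2 = 2xy^{2} - \tfrac{7}{5}y^{2} - \tfrac{5}{4}y + \tfrac{53}{20}, LT = xy^{2}.

S(f_1,f_2): lcm = xy^{2}. S = -xy + \tfrac{13}{40}y^{2} + y - \tfrac{53}{40}.
  reduce S modulo (f_1, f_2):
  remainder -x + \tfrac{13}{40}y^{2} + \tfrac{5}{8}y - \tfrac{19}{20} ≠ 0; add h_3 = -x + \tfrac{13}{40}y^{2} + \tfrac{5}{8}y - \tfrac{19}{20} to the basis.

S(f_1,h_3): lcm = xy. S = -x + \tfrac{13}{40}y^{3} + \tfrac{5}{8}y^{2} - \tfrac{53}{40}y + \tfrac{3}{8}.
  reduce S modulo (f_1, f_2, h_3):
  remainder \tfrac{13}{40}y^{3} + \tfrac{3}{10}y^{2} - \tfrac{39}{20}y + \tfrac{53}{40} ≠ 0; add h_4 = \tfrac{13}{40}y^{3} + \tfrac{3}{10}y^{2} - \tfrac{39}{20}y + \tfrac{53}{40} to the basis.

The other S-polynomials (S(f_2,h_3), S(f_1,h_4), S(f_2,h_4), S(h_3,h_4)) all reduce to 0 modulo the current basis, so we have a Gröbner basis.
Inter-reduce: drop elements whose leading term is divisible by another's, tail-reduce, and make monic.
Reduced Gröbner basis: {x - \tfrac{13}{40}y^{2} - \tfrac{5}{8}y + \tfrac{19}{20}, y^{3} + \tfrac{12}{13}y^{2} - 6y + \tfrac{53}{13}}.
Label its elements g_1 = x - \tfrac{13}{40}y^{2} - \tfrac{5}{8}y + \tfrac{19}{20}, g_2 = y^{3} + \tfrac{12}{13}y^{2} - 6y + \tfrac{53}{13}.

Reduce p = 4x^{2} + 5x - \tfrac{169}{80}y^{2} - \tfrac{65}{16}y + \tfrac{247}{40} modulo G:
  leading term x^{2}: subtract (4x)·g_1 from 4x^{2} + 5x - \tfrac{169}{80}y^{2} - \tfrac{65}{16}y + \tfrac{247}{40} → \tfrac{13}{10}xy^{2} + \tfrac{5}{2}xy + \tfrac{6}{5}x - \tfrac{169}{80}y^{2} - \tfrac{65}{16}y + \tfrac{247}{40}
  leading term xy^{2}: subtract (\tfrac{13}{10}y^{2})·g_1 from \tfrac{13}{10}xy^{2} + \tfrac{5}{2}xy + \tfrac{6}{5}x - \tfrac{169}{80}y^{2} - \tfrac{65}{16}y + \tfrac{247}{40} → \tfrac{5}{2}xy + \tfrac{6}{5}x + \tfrac{169}{400}y^{4} + \tfrac{13}{16}y^{3} - \tfrac{1339}{400}y^{2} - \tfrac{65}{16}y + \tfrac{247}{40}
  leading term xy: subtract (\tfrac{5}{2}y)·g_1 from \tfrac{5}{2}xy + \tfrac{6}{5}x + \tfrac{169}{400}y^{4} + \tfrac{13}{16}y^{3} - \tfrac{1339}{400}y^{2} - \tfrac{65}{16}y + \tfrac{247}{40} → \tfrac{6}{5}x + \tfrac{169}{400}y^{4} + \tfrac{13}{8}y^{3} - \tfrac{357}{200}y^{2} - \tfrac{103}{16}y + \tfrac{247}{40}
  leading term x: subtract (\tfrac{6}{5})·g_1 from \tfrac{6}{5}x + \tfrac{169}{400}y^{4} + \tfrac{13}{8}y^{3} - \tfrac{357}{200}y^{2} - \tfrac{103}{16}y + \tfrac{247}{40} → \tfrac{169}{400}y^{4} + \tfrac{13}{8}y^{3} - \tfrac{279}{200}y^{2} - \tfrac{91}{16}y + \tfrac{1007}{200}
  leading term y^{4}: subtract (\tfrac{169}{400}y)·g_2 from \tfrac{169}{400}y^{4} + \tfrac{13}{8}y^{3} - \tfrac{279}{200}y^{2} - \tfrac{91}{16}y + \tfrac{1007}{200} → \tfrac{247}{200}y^{3} + \tfrac{57}{50}y^{2} - \tfrac{741}{100}y + \tfrac{1007}{200}
  leading term y^{3}: subtract (\tfrac{247}{200})·g_2 from \tfrac{247}{200}y^{3} + \tfrac{57}{50}y^{2} - \tfrac{741}{100}y + \tfrac{1007}{200} → 0
  normal form = 0.
Since the normal form is 0, p ∈ I.

The remainder on division by a Gröbner basis is unique — it is the normal form.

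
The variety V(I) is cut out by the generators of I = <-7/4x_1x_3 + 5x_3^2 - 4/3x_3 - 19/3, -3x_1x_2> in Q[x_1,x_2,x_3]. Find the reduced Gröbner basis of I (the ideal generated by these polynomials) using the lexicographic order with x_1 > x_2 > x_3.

f_1 = -7/4x_1x_3 + 5x_3^2 - 4/3x_3 - 19/3, LT = x_1x_3.
f_2 = -3x_1x_2, LT = x_1x_2.

S(f_1,f_2): lcm = x_1x_2x_3. S = -20/7x_2x_3^2 + 16/21x_2x_3 + 76/21x_2.
  reduce S modulo (f_1, f_2):
  remainder -20/7x_2x_3^2 + 16/21x_2x_3 + 76/21x_2 ≠ 0; add g_3 = -20/7x_2x_3^2 + 16/21x_2x_3 + 76/21x_2 to the basis.

The other S-polynomials (S(f_1,g_3), S(f_2,g_3)) all reduce to 0 modulo the current basis, so we have a Gröbner basis.

G = {x_1x_2, x_1x_3 - 20/7x_3^2 + 16/21x_3 + 76/21, x_2x_3^2 - 4/15x_2x_3 - 19/15x_2}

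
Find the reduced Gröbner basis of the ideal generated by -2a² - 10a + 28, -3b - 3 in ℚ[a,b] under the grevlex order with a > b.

f_1 = -2a² - 10a + 28, LT = a².
f_2 = -3b - 3, LT = b.

The S-polynomials (S(f_1,f_2)) all reduce to 0 modulo the current basis, so we have a Gröbner basis.

G = {a² + 5a - 14, b + 1}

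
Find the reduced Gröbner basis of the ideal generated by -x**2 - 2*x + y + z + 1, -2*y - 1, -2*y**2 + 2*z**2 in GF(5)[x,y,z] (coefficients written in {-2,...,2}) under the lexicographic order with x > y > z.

f_1 = -x**2 - 2*x + y + z + 1, LT = x**2.
f_2 = -2*y - 1, LT = y.
f_3 = -2*y**2 + 2*z**2, LT = y**2.

S(f_2,f_3): lcm = y**2. S = -2*y + z**2.
  leading term y: subtract (1)·f_2 from -2*y + z**2 → z**2 + 1
  leading term z**2: no divisor's leading term divides it; move z**2 to the remainder.
  leading term 1: no divisor's leading term divides it; move 1 to the remainder.
  remainder z**2 + 1 ≠ 0; add g_4 = z**2 + 1 to the basis.

The other S-polynomials (S(f_1,f_2), S(f_1,f_3), S(f_1,g_4), S(f_2,g_4), S(f_3,g_4)) all reduce to 0 modulo the current basis, so we have a Gröbner basis.
Inter-reduce: drop elements whose leading term is divisible by another's, tail-reduce, and make monic.

G = {x**2 + 2*x - z + 2, y - 2, z**2 + 1}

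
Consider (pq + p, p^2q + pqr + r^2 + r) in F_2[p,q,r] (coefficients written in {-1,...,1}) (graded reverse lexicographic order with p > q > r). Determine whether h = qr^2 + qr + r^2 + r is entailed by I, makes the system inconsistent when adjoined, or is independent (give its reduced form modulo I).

First compute the reduced Gröbner basis of I by Buchberger's algorithm.
f_1 = pq + p, LT = pq.
f_2 = p^2q + pqr + r^2 + r, LT = p^2q.

S(f_1,f_2): lcm = p^2q. S = pqr + p^2 + r^2 + r.
  leading term pqr: subtract (r)·f_1 from pqr + p^2 + r^2 + r → p^2 + pr + r^2 + r
  leading term p^2: no divisor's leading term divides it; move p^2 to the remainder.
  leading term pr: no divisor's leading term divides it; move pr to the remainder.
  leading term r^2: no divisor's leading term divides it; move r^2 to the remainder.
  leading term r: no divisor's leading term divides it; move r to the remainder.
  remainder p^2 + pr + r^2 + r ≠ 0; add k_3 = p^2 + pr + r^2 + r to the basis.

S(f_1,k_3): lcm = p^2q. S = pqr + qr^2 + p^2 + qr.
  leading term pqr: subtract (r)·f_1 from pqr + qr^2 + p^2 + qr → qr^2 + p^2 + pr + qr
  leading term qr^2: no divisor's leading term divides it; move qr^2 to the remainder.
  leading term p^2: subtract (1)·k_3 from p^2 + pr + qr → qr + r^2 + r
  leading term qr: no divisor's leading term divides it; move qr to the remainder.
  leading term r^2: no divisor's leading term divides it; move r^2 to the remainder.
  leading term r: no divisor's leading term divides it; move r to the remainder.
  remainder qr^2 + qr + r^2 + r ≠ 0; add k_4 = qr^2 + qr + r^2 + r to the basis.

The other S-polynomials (S(f_2,k_3), S(f_1,k_4), S(f_2,k_4), S(k_3,k_4)) all reduce to 0 modulo the current basis, so we have a Gröbner basis.
Inter-reduce: drop elements whose leading term is divisible by another's, tail-reduce, and make monic.
Reduced Gröbner basis: {qr^2 + qr + r^2 + r, p^2 + pr + r^2 + r, pq + p}.
Label its elements g_1 = qr^2 + qr + r^2 + r, g_2 = p^2 + pr + r^2 + r, g_3 = pq + p.

Reduce h = qr^2 + qr + r^2 + r modulo G:
  leading term qr^2: subtract (1)·g_1 from qr^2 + qr + r^2 + r → 0
  normal form = 0.
Since the normal form is 0, h ∈ I.

Ideal membership is decidable via reduction modulo a Gröbner basis.

qr^2 + qr + r^2 + r lies in I (it reduces to 0).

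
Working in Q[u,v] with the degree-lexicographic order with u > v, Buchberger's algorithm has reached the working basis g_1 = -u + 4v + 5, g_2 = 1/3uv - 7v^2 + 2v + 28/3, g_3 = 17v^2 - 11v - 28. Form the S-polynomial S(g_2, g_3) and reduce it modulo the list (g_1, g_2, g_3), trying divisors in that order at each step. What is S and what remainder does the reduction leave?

lcm(LM(g_2), LM(g_3)) = uv^2.
S = (lcm/LT(g_2))·g_2 − (lcm/LT(g_3))·g_3 = -21v^3 + 11/17uv + 6v^2 + 28/17u + 28v.
Reduce S modulo (g_1, g_2, g_3) in that order:
  leading term v^3: subtract (-21/17v)·g_3 from -21v^3 + 11/17uv + 6v^2 + 28/17u + 28v → 11/17uv - 129/17v^2 + 28/17u - 112/17v
  leading term uv: subtract (-11/17v)·g_1 from 11/17uv - 129/17v^2 + 28/17u - 112/17v → -5v^2 + 28/17u - 57/17v
  leading term v^2: subtract (-5/17)·g_3 from -5v^2 + 28/17u - 57/17v → 28/17u - 112/17v - 140/17
  leading term u: subtract (-28/17)·g_1 from 28/17u - 112/17v - 140/17 → 0
The remainder is 0, so this S-polynomial contributes no new basis element.

S(g_2, g_3) = -21v^3 + 11/17uv + 6v^2 + 28/17u + 28v; remainder on division = 0.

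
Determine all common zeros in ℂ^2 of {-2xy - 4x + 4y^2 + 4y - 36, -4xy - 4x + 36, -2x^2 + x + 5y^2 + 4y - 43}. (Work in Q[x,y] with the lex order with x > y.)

Compute a lex Gröbner basis by Buchberger's algorithm.
f_1 = -2xy - 4x + 4y^2 + 4y - 36, LT = xy.
f_2 = -4xy - 4x + 36, LT = xy.
f_3 = -2x^2 + x + 5y^2 + 4y - 43, LT = x^2.

S(f_1,f_2): lcm = xy. S = x - 2y^2 - 2y + 27.
  reduce S modulo (f_1, f_2, f_3):
  remainder x - 2y^2 - 2y + 27 ≠ 0; add h_4 = x - 2y^2 - 2y + 27 to the basis.

S(f_1,f_3): lcm = x^2y. S = 2x^2 - 2xy^2 - 3/2xy + 18x + 5/2y^3 + 2y^2 - 43/2y.
  reduce S modulo (f_1, f_2, f_3, h_4):
  remainder -3/2y^3 + 36y^2 + 103/2y - 466 ≠ 0; add h_5 = -3/2y^3 + 36y^2 + 103/2y - 466 to the basis.

S(f_2,f_3): lcm = x^2y. S = x^2 + 1/2xy - 9x + 5/2y^3 + 2y^2 - 43/2y.
  reduce S modulo (f_1, f_2, f_3, h_4, h_5):
  remainder 93/2y^2 + 145/3y - 1652/3 ≠ 0; add h_6 = 93/2y^2 + 145/3y - 1652/3 to the basis.

S(f_1,h_4): lcm = xy. S = 2x + 2y^3 - 29y + 18.
  reduce S modulo (f_1, f_2, f_3, h_4, h_5, h_6):
  remainder -2897/279y - 11588/279 ≠ 0; add h_7 = -2897/279y - 11588/279 to the basis.

The other S-polynomials (S(f_2,h_4), S(f_3,h_4), S(f_1,h_5), S(f_2,h_5), S(f_3,h_5), S(h_4,h_5), S(f_1,h_6), S(f_2,h_6), S(f_3,h_6), S(h_4,h_6), S(h_5,h_6), S(f_1,h_7), S(f_2,h_7), S(f_3,h_7), S(h_4,h_7), S(h_5,h_7), S(h_6,h_7)) all reduce to 0 modulo the current basis, so we have a Gröbner basis.
Inter-reduce: drop elements whose leading term is divisible by another's, tail-reduce, and make monic.
Reduced Gröbner basis: {x + 3, y + 4}.

The lex basis is triangular: the last element involves only y. Solving y + 4 = 0 gives y ∈ {-4}; substituting each value into the earlier elements determines the remaining variables.
  y = -4: the earlier basis element becomes x + 3 = 0, giving x = -3 — point (-3, -4).
This is the nonlinear analogue of row-reducing a linear system.

{(-3, -4)}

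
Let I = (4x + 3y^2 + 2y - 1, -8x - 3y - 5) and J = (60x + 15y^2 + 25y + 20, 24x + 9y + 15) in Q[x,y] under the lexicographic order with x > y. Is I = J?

Since reduced Gröbner bases are canonical representatives of ideals under a given ordering, it suffices to compute and compare them.
Buchberger on the first generating set:
f_1 = 4x + 3y^2 + 2y - 1, LT = x.
f_2 = -8x - 3y - 5, LT = x.

S(f_1,f_2): lcm = x. S = 3/4y^2 + 1/8y - 7/8.
  leading term y^2: no divisor's leading term divides it; move 3/4y^2 to the remainder.
  leading term y: no divisor's leading term divides it; move 1/8y to the remainder.
  leading term 1: no divisor's leading term divides it; move -7/8 to the remainder.
  remainder 3/4y^2 + 1/8y - 7/8 ≠ 0; add g_3 = 3/4y^2 + 1/8y - 7/8 to the basis.

The other S-polynomials (S(f_1,g_3), S(f_2,g_3)) all reduce to 0 modulo the current basis, so we have a Gröbner basis.
Inter-reduce: drop elements whose leading term is divisible by another's, tail-reduce, and make monic.
Reduced Gröbner basis: {x + 3/8y + 5/8, y^2 + 1/6y - 7/6}.

Buchberger on the second generating set:
h_1 = 60x + 15y^2 + 25y + 20, LT = x.
h_2 = 24x + 9y + 15, LT = x.

S(h_1,h_2): lcm = x. S = 1/4y^2 + 1/24y - 7/24.
  leading term y^2: no divisor's leading term divides it; move 1/4y^2 to the remainder.
  leading term y: no divisor's leading term divides it; move 1/24y to the remainder.
  leading term 1: no divisor's leading term divides it; move -7/24 to the remainder.
  remainder 1/4y^2 + 1/24y - 7/24 ≠ 0; add k_3 = 1/4y^2 + 1/24y - 7/24 to the basis.

The other S-polynomials (S(h_1,k_3), S(h_2,k_3)) all reduce to 0 modulo the current basis, so we have a Gröbner basis.
Inter-reduce: drop elements whose leading term is divisible by another's, tail-reduce, and make monic.
Reduced Gröbner basis: {x + 3/8y + 5/8, y^2 + 1/6y - 7/6}.

The two bases agree; hence the ideals are identical.

Yes, the ideals are equal.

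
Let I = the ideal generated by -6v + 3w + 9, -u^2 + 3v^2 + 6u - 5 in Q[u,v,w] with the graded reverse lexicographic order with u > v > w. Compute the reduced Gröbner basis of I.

Buchberger's algorithm terminates because the ascending chain of leading-term ideals stabilizes.

f_1 = -6v + 3w + 9, LT = v.
f_2 = -u^2 + 3v^2 + 6u - 5, LT = u^2.

S(f_1,f_2): leading monomials are coprime, so the S-polynomial reduces to 0 (Buchberger's first criterion).
Every S-polynomial of the final basis reduces to 0, so we have a Gröbner basis.

G = {u^2 - 3/4w^2 - 6u - 9/2w - 7/4, v - 1/2w - 3/2}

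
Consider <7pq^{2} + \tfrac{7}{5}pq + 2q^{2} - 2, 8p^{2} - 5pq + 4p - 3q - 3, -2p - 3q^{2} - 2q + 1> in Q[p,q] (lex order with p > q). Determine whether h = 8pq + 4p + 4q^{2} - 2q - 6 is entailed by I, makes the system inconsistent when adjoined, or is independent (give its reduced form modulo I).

8pq + 4p + 4q^{2} - 2q - 6 lies in I (it reduces to 0).

First compute the reduced Gröbner basis of I by Buchberger's algorithm.
f_1 = 7pq^{2} + \tfrac{7}{5}pq + 2q^{2} - 2, LT = pq^{2}.
f_2 = 8p^{2} - 5pq + 4p - 3q - 3, LT = p^{2}.
f_3 = -2p - 3q^{2} - 2q + 1, LT = p.

S(f_1,f_2): lcm = p^{2}q^{2}. S = \tfrac{1}{5}p^{2}q + \tfrac{5}{8}pq^{3} - \tfrac{3}{14}pq^{2} - \tfrac{2}{7}p + \tfrac{3}{8}q^{3} + \tfrac{3}{8}q^{2}.
  reduce S modulo (f_1, f_2, f_3):
  remainder \tfrac{79}{280}q^{3} + \tfrac{977}{980}q^{2} + \tfrac{143}{280}q - \tfrac{10}{49} ≠ 0; add k_4 = \tfrac{79}{280}q^{3} + \tfrac{977}{980}q^{2} + \tfrac{143}{280}q - \tfrac{10}{49} to the basis.

S(f_1,f_3): lcm = pq^{2}. S = \tfrac{1}{5}pq - \tfrac{3}{2}q^{4} - q^{3} + \tfrac{11}{14}q^{2} - \tfrac{2}{7}.
  reduce S modulo (f_1, f_2, f_3, k_4):
  remainder -\tfrac{16564986}{1529045}q^{2} - \tfrac{1796808}{218435}q + \tfrac{797466}{305809} ≠ 0; add k_5 = -\tfrac{16564986}{1529045}q^{2} - \tfrac{1796808}{218435}q + \tfrac{797466}{305809} to the basis.

S(f_2,f_3): lcm = p^{2}. S = -\tfrac{3}{2}pq^{2} - \tfrac{13}{8}pq + p - \tfrac{3}{8}q - \tfrac{3}{8}.
  reduce S modulo (f_1, f_2, f_3, k_4, k_5):
  remainder -\tfrac{10940699}{22086648}q - \tfrac{10940699}{22086648} ≠ 0; add k_6 = -\tfrac{10940699}{22086648}q - \tfrac{10940699}{22086648} to the basis.

The other S-polynomials (S(f_1,k_4), S(f_2,k_4), S(f_3,k_4), S(f_1,k_5), S(f_2,k_5), S(f_3,k_5), S(k_4,k_5), S(f_1,k_6), S(f_2,k_6), S(f_3,k_6), S(k_4,k_6), S(k_5,k_6)) all reduce to 0 modulo the current basis, so we have a Gröbner basis.
Inter-reduce: drop elements whose leading term is divisible by another's, tail-reduce, and make monic.
Reduced Gröbner basis: {p, q + 1}.
Label its elements g_1 = p, g_2 = q + 1.

Reduce h = 8pq + 4p + 4q^{2} - 2q - 6 modulo G:
  leading term pq: subtract (8q)·g_1 from 8pq + 4p + 4q^{2} - 2q - 6 → 4p + 4q^{2} - 2q - 6
  leading term p: subtract (4)·g_1 from 4p + 4q^{2} - 2q - 6 → 4q^{2} - 2q - 6
  leading term q^{2}: subtract (4q)·g_2 from 4q^{2} - 2q - 6 → -6q - 6
  leading term q: subtract (-6)·g_2 from -6q - 6 → 0
  normal form = 0.
Since the normal form is 0, h ∈ I.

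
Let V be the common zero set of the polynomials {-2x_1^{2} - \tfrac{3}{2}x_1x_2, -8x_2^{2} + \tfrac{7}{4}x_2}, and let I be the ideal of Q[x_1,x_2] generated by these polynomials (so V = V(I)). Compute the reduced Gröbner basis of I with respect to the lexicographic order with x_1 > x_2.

G = {x_1^{2} + \tfrac{3}{4}x_1x_2, x_2^{2} - \tfrac{7}{32}x_2}

f_1 = -2x_1^{2} - \tfrac{3}{2}x_1x_2, LT = x_1^{2}.
f_2 = -8x_2^{2} + \tfrac{7}{4}x_2, LT = x_2^{2}.

S(f_1,f_2): leading monomials are coprime, so the S-polynomial reduces to 0 (Buchberger's first criterion).
Every S-polynomial of the final basis reduces to 0, so we have a Gröbner basis.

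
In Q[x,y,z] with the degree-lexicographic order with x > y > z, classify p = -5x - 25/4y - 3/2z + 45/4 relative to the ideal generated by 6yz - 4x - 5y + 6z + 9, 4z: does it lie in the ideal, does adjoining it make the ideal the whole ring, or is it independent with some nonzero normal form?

-5x - 25/4y - 3/2z + 45/4 lies in I (it reduces to 0).

First compute the reduced Gröbner basis of I by Buchberger's algorithm.
f_1 = 6yz - 4x - 5y + 6z + 9, LT = yz.
f_2 = 4z, LT = z.

S(f_1,f_2): lcm = yz. S = -2/3x - 5/6y + z + 3/2.
  leading term x: no divisor's leading term divides it; move -2/3x to the remainder.
  leading term y: no divisor's leading term divides it; move -5/6y to the remainder.
  leading term z: subtract (1/4)·f_2 from z + 3/2 → 3/2
  leading term 1: no divisor's leading term divides it; move 3/2 to the remainder.
  remainder -2/3x - 5/6y + 3/2 ≠ 0; add h_3 = -2/3x - 5/6y + 3/2 to the basis.

The other S-polynomials (S(f_1,h_3), S(f_2,h_3)) all reduce to 0 modulo the current basis, so we have a Gröbner basis.
Inter-reduce: drop elements whose leading term is divisible by another's, tail-reduce, and make monic.
Reduced Gröbner basis: {x + 5/4y - 9/4, z}.
Label its elements g_1 = x + 5/4y - 9/4, g_2 = z.

Reduce p = -5x - 25/4y - 3/2z + 45/4 modulo G:
  leading term x: subtract (-5)·g_1 from -5x - 25/4y - 3/2z + 45/4 → -3/2z
  leading term z: subtract (-3/2)·g_2 from -3/2z → 0
  normal form = 0.
Since the normal form is 0, p ∈ I.

Ideal membership is decidable via reduction modulo a Gröbner basis.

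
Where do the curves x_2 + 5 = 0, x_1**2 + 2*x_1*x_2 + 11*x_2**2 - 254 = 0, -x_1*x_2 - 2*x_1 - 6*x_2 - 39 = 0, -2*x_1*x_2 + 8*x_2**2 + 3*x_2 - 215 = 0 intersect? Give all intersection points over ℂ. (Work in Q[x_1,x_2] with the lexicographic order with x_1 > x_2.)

{(3, -5)}

Compute a lex Gröbner basis by Buchberger's algorithm.
f_1 = x_2 + 5, LT = x_2.
f_2 = x_1**2 + 2*x_1*x_2 + 11*x_2**2 - 254, LT = x_1**2.
f_3 = -x_1*x_2 - 2*x_1 - 6*x_2 - 39, LT = x_1*x_2.
f_4 = -2*x_1*x_2 + 8*x_2**2 + 3*x_2 - 215, LT = x_1*x_2.

S(f_1,f_3): lcm = x_1*x_2. S = 3*x_1 - 6*x_2 - 39.
  leading term x_1: no divisor's leading term divides it; move 3*x_1 to the remainder.
  leading term x_2: subtract (-6)·f_1 from -6*x_2 - 39 → -9
  leading term 1: no divisor's leading term divides it; move -9 to the remainder.
  remainder 3*x_1 - 9 ≠ 0; add h_5 = 3*x_1 - 9 to the basis.

The other S-polynomials (S(f_1,f_2), S(f_1,f_4), S(f_2,f_3), S(f_2,f_4), S(f_3,f_4), S(f_1,h_5), S(f_2,h_5), S(f_3,h_5), S(f_4,h_5)) all reduce to 0 modulo the current basis, so we have a Gröbner basis.
Inter-reduce: drop elements whose leading term is divisible by another's, tail-reduce, and make monic.
Reduced Gröbner basis: {x_1 - 3, x_2 + 5}.

Since the basis is lex-ordered, x_2 + 5 is univariate in x_2. Its roots are {-5}. Back-substituting each root into the other basis elements fixes the other coordinates.
  x_2 = -5: the earlier basis element becomes x_1 - 3 = 0, giving x_1 = 3 — point (3, -5).
Check: every point annihilates each of the original generators.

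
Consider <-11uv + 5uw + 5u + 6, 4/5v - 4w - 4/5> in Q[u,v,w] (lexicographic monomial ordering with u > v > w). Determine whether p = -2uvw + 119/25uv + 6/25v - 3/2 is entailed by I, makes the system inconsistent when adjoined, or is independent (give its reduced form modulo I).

First compute the reduced Gröbner basis of I by Buchberger's algorithm.
f_1 = -11uv + 5uw + 5u + 6, LT = uv.
f_2 = 4/5v - 4w - 4/5, LT = v.

S(f_1,f_2): lcm = uv. S = 50/11uw + 6/11u - 6/11.
  reduce S modulo (f_1, f_2):
  remainder 50/11uw + 6/11u - 6/11 ≠ 0; add h_3 = 50/11uw + 6/11u - 6/11 to the basis.

The other S-polynomials (S(f_1,h_3), S(f_2,h_3)) all reduce to 0 modulo the current basis, so we have a Gröbner basis.
Inter-reduce: drop elements whose leading term is divisible by another's, tail-reduce, and make monic.
Reduced Gröbner basis: {uw + 3/25u - 3/25, v - 5w - 1}.
Label its elements g_1 = uw + 3/25u - 3/25, g_2 = v - 5w - 1.

Reduce p = -2uvw + 119/25uv + 6/25v - 3/2 modulo G:
  leading term uvw: subtract (-2v)·g_1 from -2uvw + 119/25uv + 6/25v - 3/2 → 5uv - 3/2
  leading term uv: subtract (5u)·g_2 from 5uv - 3/2 → 25uw + 5u - 3/2
  leading term uw: subtract (25)·g_1 from 25uw + 5u - 3/2 → 2u + 3/2
  leading term u: no divisor's leading term divides it; move 2u to the remainder.
  leading term 1: no divisor's leading term divides it; move 3/2 to the remainder.
  normal form = 2u + 3/2.
The normal form is nonzero, so p ∉ I. Since p minus its normal form lies in I, I + (p) = I + (r) where r = 2u + 3/2; decide whether this ideal is the whole ring.
Run Buchberger on G together with r (pairs among the g_i already reduce to 0 since G is a Gröbner basis):
g_1 = uw + 3/25u - 3/25, LT = uw.
g_2 = v - 5w - 1, LT = v.
r = 2u + 3/2, LT = u.

S(g_1,r): lcm = uw. S = 3/25u - 3/4w - 3/25.
  reduce S modulo (g_1, g_2, r):
  remainder -3/4w - 21/100 ≠ 0; add m_4 = -3/4w - 21/100 to the basis.

The other S-polynomials (S(g_1,g_2), S(g_2,r), S(g_1,m_4), S(g_2,m_4), S(r,m_4)) all reduce to 0 modulo the current basis, so we have a Gröbner basis.
Inter-reduce: drop elements whose leading term is divisible by another's, tail-reduce, and make monic.
Reduced Gröbner basis: {u + 3/4, v + 2/5, w + 7/25}.
The reduced Gröbner basis of I + (p) is {u + 3/4, v + 2/5, w + 7/25} ≠ {1}, a proper ideal, so the enlarged system stays consistent: p is independent of I, with normal form 2u + 3/2.

Ideal membership is decidable via reduction modulo a Gröbner basis.

-2uvw + 119/25uv + 6/25v - 3/2 is independent of I; its normal form modulo I is 2u + 3/2.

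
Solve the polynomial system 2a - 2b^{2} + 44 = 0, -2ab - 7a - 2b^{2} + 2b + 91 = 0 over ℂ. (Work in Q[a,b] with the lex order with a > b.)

Compute a lex Gröbner basis by Buchberger's algorithm.
f_1 = 2a - 2b^{2} + 44, LT = a.
f_2 = -2ab - 7a - 2b^{2} + 2b + 91, LT = ab.

S(f_1,f_2): lcm = ab. S = -\tfrac{7}{2}a - b^{3} - b^{2} + 23b + \tfrac{91}{2}.
  leading term a: subtract (-\tfrac{7}{4})·f_1 from -\tfrac{7}{2}a - b^{3} - b^{2} + 23b + \tfrac{91}{2} → -b^{3} - \tfrac{9}{2}b^{2} + 23b + \tfrac{245}{2}
  leading term b^{3}: no divisor's leading term divides it; move -b^{3} to the remainder.
  leading term b^{2}: no divisor's leading term divides it; move -\tfrac{9}{2}b^{2} to the remainder.
  leading term b: no divisor's leading term divides it; move 23b to the remainder.
  leading term 1: no divisor's leading term divides it; move \tfrac{245}{2} to the remainder.
  remainder -b^{3} - \tfrac{9}{2}b^{2} + 23b + \tfrac{245}{2} ≠ 0; add h_3 = -b^{3} - \tfrac{9}{2}b^{2} + 23b + \tfrac{245}{2} to the basis.

The other S-polynomials (S(f_1,h_3), S(f_2,h_3)) all reduce to 0 modulo the current basis, so we have a Gröbner basis.
Inter-reduce: drop elements whose leading term is divisible by another's, tail-reduce, and make monic.
Reduced Gröbner basis: {a - b^{2} + 22, b^{3} + \tfrac{9}{2}b^{2} - 23b - \tfrac{245}{2}}.

Since the basis is lex-ordered, b^{3} + \tfrac{9}{2}b^{2} - 23b - \tfrac{245}{2} is univariate in b. Its roots are {5, -19/4 - sqrt(31)*I/4, -19/4 + sqrt(31)*I/4}. Back-substituting each root into the other basis elements fixes the other coordinates.
  b = 5: the earlier basis element becomes a - 3 = 0, giving a = 3 — point (3, 5).
  b = -19/4 - sqrt(31)*I/4: the earlier basis element becomes a + 11/8 - 19*sqrt(31)*I/8 = 0, giving a = -11/8 + 19*sqrt(31)*I/8 — point (-11/8 + 19*sqrt(31)*I/8, -19/4 - sqrt(31)*I/4).
  b = -19/4 + sqrt(31)*I/4: the earlier basis element becomes a + 11/8 + 19*sqrt(31)*I/8 = 0, giving a = -11/8 - 19*sqrt(31)*I/8 — point (-11/8 - 19*sqrt(31)*I/8, -19/4 + sqrt(31)*I/4).
This is the nonlinear analogue of row-reducing a linear system.

{(3, 5), (-11/8 + 19*sqrt(31)*I/8, -19/4 - sqrt(31)*I/4), (-11/8 - 19*sqrt(31)*I/8, -19/4 + sqrt(31)*I/4)}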